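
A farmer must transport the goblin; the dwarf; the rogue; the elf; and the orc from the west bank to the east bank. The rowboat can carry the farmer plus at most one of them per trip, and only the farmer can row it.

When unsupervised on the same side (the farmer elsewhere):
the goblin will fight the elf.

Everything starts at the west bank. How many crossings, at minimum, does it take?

9

Counting alone: the farmer can take at most 1 across per trip to the east bank, so moving all 5 needs at least 5 loaded trips out, with a return between consecutive ones — at least 9 crossings.
The plan below uses exactly 9 crossings, so it is optimal:
1. Farmer goes to the east bank with the goblin.  [the west bank: the dwarf, the elf, the orc, the rogue | the east bank: the goblin]
2. Farmer goes back to the west bank alone.  [the west bank: the dwarf, the elf, the orc, the rogue | the east bank: the goblin]
3. Farmer goes to the east bank with the dwarf.  [the west bank: the elf, the orc, the rogue | the east bank: the dwarf, the goblin]
4. Farmer goes back to the west bank alone.  [the west bank: the elf, the orc, the rogue | the east bank: the dwarf, the goblin]
5. Farmer goes to the east bank with the rogue.  [the west bank: the elf, the orc | the east bank: the dwarf, the goblin, the rogue]
6. Farmer goes back to the west bank alone.  [the west bank: the elf, the orc | the east bank: the dwarf, the goblin, the rogue]
7. Farmer goes to the east bank with the orc.  [the west bank: the elf | the east bank: the dwarf, the goblin, the orc, the rogue]
8. Farmer goes back to the west bank alone.  [the west bank: the elf | the east bank: the dwarf, the goblin, the orc, the rogue]
9. Farmer goes to the east bank with the elf.  [the west bank: — | the east bank: the dwarf, the elf, the goblin, the orc, the rogue]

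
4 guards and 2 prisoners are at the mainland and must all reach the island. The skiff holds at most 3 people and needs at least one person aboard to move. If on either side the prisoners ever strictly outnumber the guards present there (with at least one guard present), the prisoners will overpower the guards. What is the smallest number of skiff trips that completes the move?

5

Counting alone: each trip to the island takes at most 3 across and each return brings at least 1 back, so after t trips out (and t−1 returns) at most 3t − (t−1) of the 6 are across; that first reaches 6 at t = 3, so at least 5 crossings are needed.
The plan below uses exactly 5 crossings, so it is optimal:
1. 2 prisoners → the island.  (the mainland: 4G 0P; the island: 0G 2P)
2. 1 prisoner ← the mainland.  (the mainland: 4G 1P; the island: 0G 1P)
3. 2 guards and 1 prisoner → the island.  (the mainland: 2G 0P; the island: 2G 2P)
4. 1 prisoner ← the mainland.  (the mainland: 2G 1P; the island: 2G 1P)
5. 2 guards and 1 prisoner → the island.  (the mainland: 0G 0P; the island: 4G 2P)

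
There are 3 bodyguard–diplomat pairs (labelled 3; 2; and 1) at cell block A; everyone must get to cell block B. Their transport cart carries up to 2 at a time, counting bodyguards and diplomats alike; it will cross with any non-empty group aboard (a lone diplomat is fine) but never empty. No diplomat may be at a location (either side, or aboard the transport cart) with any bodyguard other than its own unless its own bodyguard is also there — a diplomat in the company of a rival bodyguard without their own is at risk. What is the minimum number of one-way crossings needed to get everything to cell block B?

11

Counting alone: each trip to cell block B takes at most 2 across and each return brings at least 1 back, so after t trips out (and t−1 returns) at most 2t − (t−1) of the 6 are across; that first reaches 6 at t = 5, so at least 9 crossings are needed.
The safety rule pushes this higher. Following every safe sequence of crossings, the most of the 6 that can be at cell block B as the transport cart arrives there on crossing 9 is 5 — never all 6.
So no plan with fewer than 11 crossings exists, and this one achieves 11:
1. bodyguard 3 and diplomat 3 cross → cell block B.
2. bodyguard 3 crosses ← cell block A.
3. diplomat 1 and diplomat 2 cross → cell block B.
4. diplomat 3 crosses ← cell block A.
5. bodyguard 1 and bodyguard 2 cross → cell block B.
6. bodyguard 2 and diplomat 2 cross ← cell block A.
7. bodyguard 2 and bodyguard 3 cross → cell block B.
8. diplomat 1 crosses ← cell block A.
9. diplomat 2 and diplomat 3 cross → cell block B.
10. bodyguard 1 crosses ← cell block A.
11. bodyguard 1 and diplomat 1 cross → cell block B.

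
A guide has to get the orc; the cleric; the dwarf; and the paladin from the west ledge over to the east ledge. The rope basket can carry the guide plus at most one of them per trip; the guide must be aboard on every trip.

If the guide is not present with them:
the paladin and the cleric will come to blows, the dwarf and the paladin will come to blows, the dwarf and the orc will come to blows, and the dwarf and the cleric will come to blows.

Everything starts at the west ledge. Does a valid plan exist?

No

Whatever the first load, the items left behind include a forbidden pair without the guide. No opening move is safe, so no plan exists.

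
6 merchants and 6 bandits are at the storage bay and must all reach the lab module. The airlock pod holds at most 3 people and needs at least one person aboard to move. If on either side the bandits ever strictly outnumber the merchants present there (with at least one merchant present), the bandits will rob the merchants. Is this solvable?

No

Following every safe sequence of crossings from the start, the most of the 12 that can be at the lab module as the airlock pod arrives there on crossings 1, 3, 5 is 3, 5, 6 respectively; the best ever achieved is 6 of 12.
From crossing 7 on, no configuration arises that was not already reachable earlier: only 17 distinct safe configurations (who is on which side, and where the airlock pod is) can ever be reached, none of them has everyone across, and every continuation just revisits them. They are: 0 merchants + 0 bandits across (airlock pod back at the start); 0 merchants + 1 bandit across (airlock pod there); 0 merchants + 1 bandit across (airlock pod back at the start); 0 merchants + 2 bandits across (airlock pod there); 0 merchants + 2 bandits across (airlock pod back at the start); 0 merchants + 3 bandits across (airlock pod there); 0 merchants + 3 bandits across (airlock pod back at the start); 0 merchants + 4 bandits across (airlock pod there); 0 merchants + 4 bandits across (airlock pod back at the start); 0 merchants + 5 bandits across (airlock pod there); 0 merchants + 5 bandits across (airlock pod back at the start); 0 merchants + 6 bandits across (airlock pod there); 1 merchant + 1 bandit across (airlock pod there); 1 merchant + 1 bandit across (airlock pod back at the start); 2 merchants + 2 bandits across (airlock pod there); 2 merchants + 2 bandits across (airlock pod back at the start); 3 merchants + 3 bandits across (airlock pod there). So no valid plan exists.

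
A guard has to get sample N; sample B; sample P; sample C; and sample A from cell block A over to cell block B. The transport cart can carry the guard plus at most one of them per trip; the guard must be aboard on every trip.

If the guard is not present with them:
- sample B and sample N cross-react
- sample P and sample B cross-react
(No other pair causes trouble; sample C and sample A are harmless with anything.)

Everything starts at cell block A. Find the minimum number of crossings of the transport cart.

Counting alone: the guard can take at most 1 across per trip to cell block B, so moving all 5 needs at least 5 loaded trips out, with a return between consecutive ones — at least 9 crossings.
The safety rule pushes this higher. Following every safe sequence of crossings, the most of the 5 that can be at cell block B as the transport cart arrives there on crossing 9 is 4 — never all 5.
So no plan with fewer than 11 crossings exists, and this one achieves 11:
1. Guard goes to cell block B with sample B.
2. Guard goes back to cell block A alone.
3. Guard goes to cell block B with sample N.
4. Guard goes back to cell block A with sample B.
5. Guard goes to cell block B with sample P.
6. Guard goes back to cell block A alone.
7. Guard goes to cell block B with sample C.
8. Guard goes back to cell block A alone.
9. Guard goes to cell block B with sample A.
10. Guard goes back to cell block A alone.
11. Guard goes to cell block B with sample B.

11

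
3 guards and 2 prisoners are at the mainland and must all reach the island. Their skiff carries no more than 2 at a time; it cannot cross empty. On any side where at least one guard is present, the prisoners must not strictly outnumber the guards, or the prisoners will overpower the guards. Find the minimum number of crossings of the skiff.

Counting alone: each trip to the island takes at most 2 across and each return brings at least 1 back, so after t trips out (and t−1 returns) at most 2t − (t−1) of the 5 are across; that first reaches 5 at t = 4, so at least 7 crossings are needed.
The plan below uses exactly 7 crossings, so it is optimal:
1. 2 prisoners → the island.  (the mainland: 3G 0P; the island: 0G 2P)
2. 1 prisoner ← the mainland.  (the mainland: 3G 1P; the island: 0G 1P)
3. 2 guards → the island.  (the mainland: 1G 1P; the island: 2G 1P)
4. 1 guard ← the mainland.  (the mainland: 2G 1P; the island: 1G 1P)
5. 1 guard and 1 prisoner → the island.  (the mainland: 1G 0P; the island: 2G 2P)
6. 1 prisoner ← the mainland.  (the mainland: 1G 1P; the island: 2G 1P)
7. 1 guard and 1 prisoner → the island.  (the mainland: 0G 0P; the island: 3G 2P)

7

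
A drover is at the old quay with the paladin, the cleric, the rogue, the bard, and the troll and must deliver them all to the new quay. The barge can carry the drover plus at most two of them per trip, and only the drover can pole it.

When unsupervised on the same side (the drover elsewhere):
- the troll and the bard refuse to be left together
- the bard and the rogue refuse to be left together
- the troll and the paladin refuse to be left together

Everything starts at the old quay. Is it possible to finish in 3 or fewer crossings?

No

Counting alone: the drover can take at most 2 across per trip to the new quay, so moving all 5 needs at least 3 loaded trips out, with a return between consecutive ones — at least 5 crossings.
Since 3 < 5, 3 crossings cannot be enough. (The shortest complete plan in fact takes 5:)
1. Drover goes to the new quay with the bard and the paladin.
2. Drover goes back to the old quay alone.
3. Drover goes to the new quay with the cleric.
4. Drover goes back to the old quay alone.
5. Drover goes to the new quay with the rogue and the troll.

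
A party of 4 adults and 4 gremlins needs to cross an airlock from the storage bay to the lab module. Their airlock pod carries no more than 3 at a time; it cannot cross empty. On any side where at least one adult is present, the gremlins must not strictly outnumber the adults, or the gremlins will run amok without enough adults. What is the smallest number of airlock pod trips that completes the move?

9

Counting alone: each trip to the lab module takes at most 3 across and each return brings at least 1 back, so after t trips out (and t−1 returns) at most 3t − (t−1) of the 8 are across; that first reaches 8 at t = 4, so at least 7 crossings are needed.
The safety rule pushes this higher. Following every safe sequence of crossings, the most of the 8 that can be at the lab module as the airlock pod arrives there on crossing 7 is 7 — never all 8.
So no plan with fewer than 9 crossings exists, and this one achieves 9:
1. 2 gremlins → the lab module.  (the storage bay: 4A 2G; the lab module: 0A 2G)
2. 1 gremlin ← the storage bay.  (the storage bay: 4A 3G; the lab module: 0A 1G)
3. 3 gremlins → the lab module.  (the storage bay: 4A 0G; the lab module: 0A 4G)
4. 1 gremlin ← the storage bay.  (the storage bay: 4A 1G; the lab module: 0A 3G)
5. 3 adults → the lab module.  (the storage bay: 1A 1G; the lab module: 3A 3G)
6. 1 adult and 1 gremlin ← the storage bay.  (the storage bay: 2A 2G; the lab module: 2A 2G)
7. 2 adults → the lab module.  (the storage bay: 0A 2G; the lab module: 4A 2G)
8. 1 gremlin ← the storage bay.  (the storage bay: 0A 3G; the lab module: 4A 1G)
9. 3 gremlins → the lab module.  (the storage bay: 0A 0G; the lab module: 4A 4G)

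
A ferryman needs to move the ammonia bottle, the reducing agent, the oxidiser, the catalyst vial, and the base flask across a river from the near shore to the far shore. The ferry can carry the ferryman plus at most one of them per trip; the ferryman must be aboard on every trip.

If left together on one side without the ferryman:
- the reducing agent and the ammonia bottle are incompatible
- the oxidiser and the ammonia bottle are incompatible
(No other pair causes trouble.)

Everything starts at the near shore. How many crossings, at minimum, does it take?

11

Counting alone: the ferryman can take at most 1 across per trip to the far shore, so moving all 5 needs at least 5 loaded trips out, with a return between consecutive ones — at least 9 crossings.
The safety rule pushes this higher. Following every safe sequence of crossings, the most of the 5 that can be at the far shore as the ferry arrives there on crossing 9 is 4 — never all 5.
So no plan with fewer than 11 crossings exists, and this one achieves 11:
1. Ferryman goes to the far shore with the ammonia bottle.
2. Ferryman goes back to the near shore alone.
3. Ferryman goes to the far shore with the reducing agent.
4. Ferryman goes back to the near shore with the ammonia bottle.
5. Ferryman goes to the far shore with the oxidiser.
6. Ferryman goes back to the near shore alone.
7. Ferryman goes to the far shore with the catalyst vial.
8. Ferryman goes back to the near shore alone.
9. Ferryman goes to the far shore with the base flask.
10. Ferryman goes back to the near shore alone.
11. Ferryman goes to the far shore with the ammonia bottle.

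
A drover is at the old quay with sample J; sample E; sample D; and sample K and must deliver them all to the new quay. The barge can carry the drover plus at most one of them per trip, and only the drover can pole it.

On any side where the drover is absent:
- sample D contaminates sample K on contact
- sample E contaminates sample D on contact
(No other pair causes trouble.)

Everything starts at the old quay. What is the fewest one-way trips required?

9

Counting alone: the drover can take at most 1 across per trip to the new quay, so moving all 4 needs at least 4 loaded trips out, with a return between consecutive ones — at least 7 crossings.
The safety rule pushes this higher. Following every safe sequence of crossings, the most of the 4 that can be at the new quay as the barge arrives there on crossing 7 is 3 — never all 4.
So no plan with fewer than 9 crossings exists, and this one achieves 9:
1. Drover goes to the new quay with sample D.  [the old quay: sample E, sample J, sample K | the new quay: sample D]
2. Drover goes back to the old quay alone.  [the old quay: sample E, sample J, sample K | the new quay: sample D]
3. Drover goes to the new quay with sample J.  [the old quay: sample E, sample K | the new quay: sample D, sample J]
4. Drover goes back to the old quay alone.  [the old quay: sample E, sample K | the new quay: sample D, sample J]
5. Drover goes to the new quay with sample E.  [the old quay: sample K | the new quay: sample D, sample E, sample J]
6. Drover goes back to the old quay with sample D.  [the old quay: sample D, sample K | the new quay: sample E, sample J]
7. Drover goes to the new quay with sample K.  [the old quay: sample D | the new quay: sample E, sample J, sample K]
8. Drover goes back to the old quay alone.  [the old quay: sample D | the new quay: sample E, sample J, sample K]
9. Drover goes to the new quay with sample D.  [the old quay: — | the new quay: sample D, sample E, sample J, sample K]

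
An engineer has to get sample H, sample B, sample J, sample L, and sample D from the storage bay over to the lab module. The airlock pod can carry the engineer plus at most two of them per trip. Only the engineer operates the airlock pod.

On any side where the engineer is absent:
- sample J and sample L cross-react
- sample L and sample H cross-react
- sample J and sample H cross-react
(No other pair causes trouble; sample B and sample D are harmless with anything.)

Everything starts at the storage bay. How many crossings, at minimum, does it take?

7

Counting alone: the engineer can take at most 2 across per trip to the lab module, so moving all 5 needs at least 3 loaded trips out, with a return between consecutive ones — at least 5 crossings.
The safety rule pushes this higher. Following every safe sequence of crossings, the most of the 5 that can be at the lab module as the airlock pod arrives there on crossing 5 is 4 — never all 5.
So no plan with fewer than 7 crossings exists, and this one achieves 7:
1. Engineer goes to the lab module with sample H and sample J.
2. Engineer goes back to the storage bay with sample H.
3. Engineer goes to the lab module with sample B and sample H.
4. Engineer goes back to the storage bay with sample H.
5. Engineer goes to the lab module with sample D and sample H.
6. Engineer goes back to the storage bay with sample H.
7. Engineer goes to the lab module with sample H and sample L.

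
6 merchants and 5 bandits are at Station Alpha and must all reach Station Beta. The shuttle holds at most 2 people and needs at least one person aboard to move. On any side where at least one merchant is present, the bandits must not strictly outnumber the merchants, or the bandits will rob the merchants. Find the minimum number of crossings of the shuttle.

19

Counting alone: each trip to Station Beta takes at most 2 across and each return brings at least 1 back, so after t trips out (and t−1 returns) at most 2t − (t−1) of the 11 are across; that first reaches 11 at t = 10, so at least 19 crossings are needed.
The plan below uses exactly 19 crossings, so it is optimal:
1. 2 bandits → Station Beta.  (Station Alpha: 6M 3B; Station Beta: 0M 2B)
2. 1 bandit ← Station Alpha.  (Station Alpha: 6M 4B; Station Beta: 0M 1B)
3. 2 bandits → Station Beta.  (Station Alpha: 6M 2B; Station Beta: 0M 3B)
4. 1 bandit ← Station Alpha.  (Station Alpha: 6M 3B; Station Beta: 0M 2B)
5. 2 merchants → Station Beta.  (Station Alpha: 4M 3B; Station Beta: 2M 2B)
6. 1 bandit ← Station Alpha.  (Station Alpha: 4M 4B; Station Beta: 2M 1B)
7. 1 merchant and 1 bandit → Station Beta.  (Station Alpha: 3M 3B; Station Beta: 3M 2B)
8. 1 merchant ← Station Alpha.  (Station Alpha: 4M 3B; Station Beta: 2M 2B)
9. 1 merchant and 1 bandit → Station Beta.  (Station Alpha: 3M 2B; Station Beta: 3M 3B)
10. 1 bandit ← Station Alpha.  (Station Alpha: 3M 3B; Station Beta: 3M 2B)
11. 1 merchant and 1 bandit → Station Beta.  (Station Alpha: 2M 2B; Station Beta: 4M 3B)
12. 1 merchant ← Station Alpha.  (Station Alpha: 3M 2B; Station Beta: 3M 3B)
13. 1 merchant and 1 bandit → Station Beta.  (Station Alpha: 2M 1B; Station Beta: 4M 4B)
14. 1 bandit ← Station Alpha.  (Station Alpha: 2M 2B; Station Beta: 4M 3B)
15. 1 merchant and 1 bandit → Station Beta.  (Station Alpha: 1M 1B; Station Beta: 5M 4B)
16. 1 merchant ← Station Alpha.  (Station Alpha: 2M 1B; Station Beta: 4M 4B)
17. 1 merchant and 1 bandit → Station Beta.  (Station Alpha: 1M 0B; Station Beta: 5M 5B)
18. 1 bandit ← Station Alpha.  (Station Alpha: 1M 1B; Station Beta: 5M 4B)
19. 1 merchant and 1 bandit → Station Beta.  (Station Alpha: 0M 0B; Station Beta: 6M 5B)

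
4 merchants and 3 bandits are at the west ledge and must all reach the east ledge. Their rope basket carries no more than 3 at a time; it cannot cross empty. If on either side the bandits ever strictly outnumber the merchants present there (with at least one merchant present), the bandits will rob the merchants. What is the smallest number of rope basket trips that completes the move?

Counting alone: each trip to the east ledge takes at most 3 across and each return brings at least 1 back, so after t trips out (and t−1 returns) at most 3t − (t−1) of the 7 are across; that first reaches 7 at t = 3, so at least 5 crossings are needed.
The plan below uses exactly 5 crossings, so it is optimal:
1. 3 bandits → the east ledge.  (the west ledge: 4M 0B; the east ledge: 0M 3B)
2. 1 bandit ← the west ledge.  (the west ledge: 4M 1B; the east ledge: 0M 2B)
3. 3 merchants → the east ledge.  (the west ledge: 1M 1B; the east ledge: 3M 2B)
4. 1 merchant ← the west ledge.  (the west ledge: 2M 1B; the east ledge: 2M 2B)
5. 2 merchants and 1 bandit → the east ledge.  (the west ledge: 0M 0B; the east ledge: 4M 3B)

5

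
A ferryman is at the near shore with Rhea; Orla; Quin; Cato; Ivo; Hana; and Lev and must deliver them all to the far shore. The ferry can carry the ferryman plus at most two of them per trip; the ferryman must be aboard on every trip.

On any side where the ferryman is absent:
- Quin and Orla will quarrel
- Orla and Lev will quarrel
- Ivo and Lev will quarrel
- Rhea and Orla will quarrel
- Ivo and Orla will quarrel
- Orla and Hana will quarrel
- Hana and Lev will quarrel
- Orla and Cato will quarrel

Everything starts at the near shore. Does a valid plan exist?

Yes

1. Ferryman goes to the far shore with Lev and Orla.  [the near shore: Cato, Hana, Ivo, Quin, Rhea | the far shore: Lev, Orla]
2. Ferryman goes back to the near shore with Orla.  [the near shore: Cato, Hana, Ivo, Orla, Quin, Rhea | the far shore: Lev]
3. Ferryman goes to the far shore with Orla and Rhea.  [the near shore: Cato, Hana, Ivo, Quin | the far shore: Lev, Orla, Rhea]
4. Ferryman goes back to the near shore with Orla.  [the near shore: Cato, Hana, Ivo, Orla, Quin | the far shore: Lev, Rhea]
5. Ferryman goes to the far shore with Orla and Quin.  [the near shore: Cato, Hana, Ivo | the far shore: Lev, Orla, Quin, Rhea]
6. Ferryman goes back to the near shore with Orla.  [the near shore: Cato, Hana, Ivo, Orla | the far shore: Lev, Quin, Rhea]
7. Ferryman goes to the far shore with Cato and Orla.  [the near shore: Hana, Ivo | the far shore: Cato, Lev, Orla, Quin, Rhea]
8. Ferryman goes back to the near shore with Orla.  [the near shore: Hana, Ivo, Orla | the far shore: Cato, Lev, Quin, Rhea]
9. Ferryman goes to the far shore with Hana and Ivo.  [the near shore: Orla | the far shore: Cato, Hana, Ivo, Lev, Quin, Rhea]
10. Ferryman goes back to the near shore with Lev.  [the near shore: Lev, Orla | the far shore: Cato, Hana, Ivo, Quin, Rhea]
11. Ferryman goes to the far shore with Lev and Orla.  [the near shore: — | the far shore: Cato, Hana, Ivo, Lev, Orla, Quin, Rhea]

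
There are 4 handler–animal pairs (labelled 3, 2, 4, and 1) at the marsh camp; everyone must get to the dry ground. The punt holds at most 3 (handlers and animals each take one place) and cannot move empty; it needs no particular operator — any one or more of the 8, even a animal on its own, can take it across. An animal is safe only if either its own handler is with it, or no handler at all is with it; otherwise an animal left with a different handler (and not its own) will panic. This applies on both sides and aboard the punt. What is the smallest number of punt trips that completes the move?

Counting alone: each trip to the dry ground takes at most 3 across and each return brings at least 1 back, so after t trips out (and t−1 returns) at most 3t − (t−1) of the 8 are across; that first reaches 8 at t = 4, so at least 7 crossings are needed.
The safety rule pushes this higher. Following every safe sequence of crossings, the most of the 8 that can be at the dry ground as the punt arrives there on crossing 7 is 7 — never all 8.
So no plan with fewer than 9 crossings exists, and this one achieves 9:
1. animal 3 and handler 3 cross → the dry ground.
2. handler 3 crosses ← the marsh camp.
3. animal 2, handler 2, and handler 3 cross → the dry ground.
4. animal 3 and handler 3 cross ← the marsh camp.
5. handler 1, handler 3, and handler 4 cross → the dry ground.
6. animal 2 crosses ← the marsh camp.
7. animal 2 and animal 3 cross → the dry ground.
8. animal 3 crosses ← the marsh camp.
9. animal 1, animal 3, and animal 4 cross → the dry ground.

9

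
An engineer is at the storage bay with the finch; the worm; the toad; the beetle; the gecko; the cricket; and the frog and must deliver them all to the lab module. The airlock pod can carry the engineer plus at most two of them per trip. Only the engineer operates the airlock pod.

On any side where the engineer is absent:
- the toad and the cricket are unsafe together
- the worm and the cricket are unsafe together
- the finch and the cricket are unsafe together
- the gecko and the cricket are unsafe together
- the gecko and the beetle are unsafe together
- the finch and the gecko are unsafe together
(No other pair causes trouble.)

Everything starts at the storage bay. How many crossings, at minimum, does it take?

11

Counting alone: the engineer can take at most 2 across per trip to the lab module, so moving all 7 needs at least 4 loaded trips out, with a return between consecutive ones — at least 7 crossings.
The safety rule pushes this higher. Following every safe sequence of crossings, the most of the 7 that can be at the lab module as the airlock pod arrives there on crossings 7, 9 is 5, 6 respectively — never all 7.
So no plan with fewer than 11 crossings exists, and this one achieves 11:
1. Engineer goes to the lab module with the cricket and the gecko.
2. Engineer goes back to the storage bay with the gecko.
3. Engineer goes to the lab module with the beetle and the finch.
4. Engineer goes back to the storage bay with the finch.
5. Engineer goes to the lab module with the finch and the worm.
6. Engineer goes back to the storage bay with the cricket.
7. Engineer goes to the lab module with the gecko and the toad.
8. Engineer goes back to the storage bay with the gecko.
9. Engineer goes to the lab module with the frog and the gecko.
10. Engineer goes back to the storage bay with the gecko.
11. Engineer goes to the lab module with the cricket and the gecko.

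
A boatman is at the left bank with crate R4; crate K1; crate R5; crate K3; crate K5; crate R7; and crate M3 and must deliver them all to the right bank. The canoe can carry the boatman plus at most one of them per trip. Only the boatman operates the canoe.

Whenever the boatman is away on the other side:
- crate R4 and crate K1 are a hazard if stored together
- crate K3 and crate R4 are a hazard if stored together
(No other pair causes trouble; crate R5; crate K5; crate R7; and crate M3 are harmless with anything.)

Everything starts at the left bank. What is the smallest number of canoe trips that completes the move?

Counting alone: the boatman can take at most 1 across per trip to the right bank, so moving all 7 needs at least 7 loaded trips out, with a return between consecutive ones — at least 13 crossings.
The safety rule pushes this higher. Following every safe sequence of crossings, the most of the 7 that can be at the right bank as the canoe arrives there on crossing 13 is 6 — never all 7.
So no plan with fewer than 15 crossings exists, and this one achieves 15:
1. Boatman goes to the right bank with crate R4.  [the left bank: crate K1, crate K3, crate K5, crate M3, crate R5, crate R7 | the right bank: crate R4]
2. Boatman goes back to the left bank alone.  [the left bank: crate K1, crate K3, crate K5, crate M3, crate R5, crate R7 | the right bank: crate R4]
3. Boatman goes to the right bank with crate K1.  [the left bank: crate K3, crate K5, crate M3, crate R5, crate R7 | the right bank: crate K1, crate R4]
4. Boatman goes back to the left bank with crate R4.  [the left bank: crate K3, crate K5, crate M3, crate R4, crate R5, crate R7 | the right bank: crate K1]
5. Boatman goes to the right bank with crate K3.  [the left bank: crate K5, crate M3, crate R4, crate R5, crate R7 | the right bank: crate K1, crate K3]
6. Boatman goes back to the left bank alone.  [the left bank: crate K5, crate M3, crate R4, crate R5, crate R7 | the right bank: crate K1, crate K3]
7. Boatman goes to the right bank with crate R5.  [the left bank: crate K5, crate M3, crate R4, crate R7 | the right bank: crate K1, crate K3, crate R5]
8. Boatman goes back to the left bank alone.  [the left bank: crate K5, crate M3, crate R4, crate R7 | the right bank: crate K1, crate K3, crate R5]
9. Boatman goes to the right bank with crate K5.  [the left bank: crate M3, crate R4, crate R7 | the right bank: crate K1, crate K3, crate K5, crate R5]
10. Boatman goes back to the left bank alone.  [the left bank: crate M3, crate R4, crate R7 | the right bank: crate K1, crate K3, crate K5, crate R5]
11. Boatman goes to the right bank with crate R7.  [the left bank: crate M3, crate R4 | the right bank: crate K1, crate K3, crate K5, crate R5, crate R7]
12. Boatman goes back to the left bank alone.  [the left bank: crate M3, crate R4 | the right bank: crate K1, crate K3, crate K5, crate R5, crate R7]
13. Boatman goes to the right bank with crate M3.  [the left bank: crate R4 | the right bank: crate K1, crate K3, crate K5, crate M3, crate R5, crate R7]
14. Boatman goes back to the left bank alone.  [the left bank: crate R4 | the right bank: crate K1, crate K3, crate K5, crate M3, crate R5, crate R7]
15. Boatman goes to the right bank with crate R4.  [the left bank: — | the right bank: crate K1, crate K3, crate K5, crate M3, crate R4, crate R5, crate R7]

15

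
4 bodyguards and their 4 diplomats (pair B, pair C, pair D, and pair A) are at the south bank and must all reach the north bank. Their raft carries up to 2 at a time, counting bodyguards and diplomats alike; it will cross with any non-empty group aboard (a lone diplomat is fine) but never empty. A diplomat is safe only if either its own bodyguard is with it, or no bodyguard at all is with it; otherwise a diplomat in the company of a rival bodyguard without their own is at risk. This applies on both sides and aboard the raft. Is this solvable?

No

Following every safe sequence of crossings from the start, the most of the 8 that can be at the north bank as the raft arrives there on crossings 1, 3, 5 is 2, 3, 4 respectively; the best ever achieved is 4 of 8.
From crossing 7 on, no configuration arises that was not already reachable earlier: only 44 distinct safe configurations (who is on which side, and where the raft is) can ever be reached, none of them has everyone across, and every continuation just revisits them. So no valid plan exists.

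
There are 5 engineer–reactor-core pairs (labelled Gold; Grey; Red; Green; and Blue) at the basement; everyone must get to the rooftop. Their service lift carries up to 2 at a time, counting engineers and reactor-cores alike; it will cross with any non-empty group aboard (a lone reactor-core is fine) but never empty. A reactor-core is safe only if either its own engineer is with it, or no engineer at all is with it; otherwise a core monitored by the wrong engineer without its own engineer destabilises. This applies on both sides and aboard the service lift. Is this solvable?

Following every safe sequence of crossings from the start, the most of the 10 that can be at the rooftop as the service lift arrives there on crossings 1, 3, 5, 7 is 2, 3, 4, 5 respectively; the best ever achieved is 5 of 10.
From crossing 9 on, no configuration arises that was not already reachable earlier: only 82 distinct safe configurations (who is on which side, and where the service lift is) can ever be reached, none of them has everyone across, and every continuation just revisits them. So no valid plan exists.

No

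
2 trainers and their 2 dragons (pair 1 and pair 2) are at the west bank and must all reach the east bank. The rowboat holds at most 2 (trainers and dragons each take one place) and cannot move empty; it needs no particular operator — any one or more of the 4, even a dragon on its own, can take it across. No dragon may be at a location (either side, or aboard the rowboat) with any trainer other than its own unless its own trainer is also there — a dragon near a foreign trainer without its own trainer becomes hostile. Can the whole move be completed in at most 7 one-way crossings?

Yes

Yes — this plan uses 5 crossings (≤ 7):
1. dragon 1 and trainer 1 cross → the east bank.
2. trainer 1 crosses ← the west bank.
3. trainer 1 and trainer 2 cross → the east bank.
4. trainer 2 crosses ← the west bank.
5. dragon 2 and trainer 2 cross → the east bank.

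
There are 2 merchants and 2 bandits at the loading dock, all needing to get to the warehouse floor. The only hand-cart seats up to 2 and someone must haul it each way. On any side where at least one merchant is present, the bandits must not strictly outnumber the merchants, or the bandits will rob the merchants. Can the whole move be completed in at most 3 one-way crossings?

Counting alone: each trip to the warehouse floor takes at most 2 across and each return brings at least 1 back, so after t trips out (and t−1 returns) at most 2t − (t−1) of the 4 are across; that first reaches 4 at t = 3, so at least 5 crossings are needed.
Since 3 < 5, 3 crossings cannot be enough. (The shortest complete plan in fact takes 5:)
1. 2 bandits → the warehouse floor.  (the loading dock: 2M 0B; the warehouse floor: 0M 2B)
2. 1 bandit ← the loading dock.  (the loading dock: 2M 1B; the warehouse floor: 0M 1B)
3. 2 merchants → the warehouse floor.  (the loading dock: 0M 1B; the warehouse floor: 2M 1B)
4. 1 bandit ← the loading dock.  (the loading dock: 0M 2B; the warehouse floor: 2M 0B)
5. 2 bandits → the warehouse floor.  (the loading dock: 0M 0B; the warehouse floor: 2M 2B)

No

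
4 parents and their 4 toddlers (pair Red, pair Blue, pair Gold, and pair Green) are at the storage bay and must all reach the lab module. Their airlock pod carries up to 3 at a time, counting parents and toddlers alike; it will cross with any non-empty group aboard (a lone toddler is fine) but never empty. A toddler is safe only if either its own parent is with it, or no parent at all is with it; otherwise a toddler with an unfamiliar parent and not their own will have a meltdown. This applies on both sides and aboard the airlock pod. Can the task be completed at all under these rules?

Yes

1. parent Red and toddler Red cross → the lab module.
2. parent Red crosses ← the storage bay.
3. parent Blue, parent Red, and toddler Blue cross → the lab module.
4. parent Red and toddler Red cross ← the storage bay.
5. parent Gold, parent Green, and parent Red cross → the lab module.
6. toddler Blue crosses ← the storage bay.
7. toddler Blue and toddler Red cross → the lab module.
8. toddler Red crosses ← the storage bay.
9. toddler Gold, toddler Green, and toddler Red cross → the lab module.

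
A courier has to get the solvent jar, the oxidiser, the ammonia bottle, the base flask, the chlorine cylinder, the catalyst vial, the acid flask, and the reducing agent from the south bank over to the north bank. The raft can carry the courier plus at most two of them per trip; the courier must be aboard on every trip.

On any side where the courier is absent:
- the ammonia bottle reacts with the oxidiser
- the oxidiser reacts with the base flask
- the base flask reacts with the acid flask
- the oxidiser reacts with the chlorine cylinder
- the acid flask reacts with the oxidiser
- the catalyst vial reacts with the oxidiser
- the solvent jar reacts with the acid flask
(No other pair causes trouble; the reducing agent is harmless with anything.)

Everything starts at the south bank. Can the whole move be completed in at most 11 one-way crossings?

No

Counting alone: the courier can take at most 2 across per trip to the north bank, so moving all 8 needs at least 4 loaded trips out, with a return between consecutive ones — at least 7 crossings.
The safety rule pushes this higher. Following every safe sequence of crossings, the most of the 8 that can be at the north bank as the raft arrives there on crossings 7, 9, 11 is 5, 6, 7 respectively — never all 8.
So the move cannot be finished within 11 crossings. (The shortest complete plan takes 13:)
1. Courier goes to the north bank with the acid flask and the oxidiser.  [the south bank: the ammonia bottle, the base flask, the catalyst vial, the chlorine cylinder, the reducing agent, the solvent jar | the north bank: the acid flask, the oxidiser]
2. Courier goes back to the south bank with the oxidiser.  [the south bank: the ammonia bottle, the base flask, the catalyst vial, the chlorine cylinder, the oxidiser, the reducing agent, the solvent jar | the north bank: the acid flask]
3. Courier goes to the north bank with the oxidiser and the solvent jar.  [the south bank: the ammonia bottle, the base flask, the catalyst vial, the chlorine cylinder, the reducing agent | the north bank: the acid flask, the oxidiser, the solvent jar]
4. Courier goes back to the south bank with the acid flask.  [the south bank: the acid flask, the ammonia bottle, the base flask, the catalyst vial, the chlorine cylinder, the reducing agent | the north bank: the oxidiser, the solvent jar]
5. Courier goes to the north bank with the ammonia bottle and the base flask.  [the south bank: the acid flask, the catalyst vial, the chlorine cylinder, the reducing agent | the north bank: the ammonia bottle, the base flask, the oxidiser, the solvent jar]
6. Courier goes back to the south bank with the oxidiser.  [the south bank: the acid flask, the catalyst vial, the chlorine cylinder, the oxidiser, the reducing agent | the north bank: the ammonia bottle, the base flask, the solvent jar]
7. Courier goes to the north bank with the chlorine cylinder and the oxidiser.  [the south bank: the acid flask, the catalyst vial, the reducing agent | the north bank: the ammonia bottle, the base flask, the chlorine cylinder, the oxidiser, the solvent jar]
8. Courier goes back to the south bank with the oxidiser.  [the south bank: the acid flask, the catalyst vial, the oxidiser, the reducing agent | the north bank: the ammonia bottle, the base flask, the chlorine cylinder, the solvent jar]
9. Courier goes to the north bank with the catalyst vial and the oxidiser.  [the south bank: the acid flask, the reducing agent | the north bank: the ammonia bottle, the base flask, the catalyst vial, the chlorine cylinder, the oxidiser, the solvent jar]
10. Courier goes back to the south bank with the oxidiser.  [the south bank: the acid flask, the oxidiser, the reducing agent | the north bank: the ammonia bottle, the base flask, the catalyst vial, the chlorine cylinder, the solvent jar]
11. Courier goes to the north bank with the oxidiser and the reducing agent.  [the south bank: the acid flask | the north bank: the ammonia bottle, the base flask, the catalyst vial, the chlorine cylinder, the oxidiser, the reducing agent, the solvent jar]
12. Courier goes back to the south bank with the oxidiser.  [the south bank: the acid flask, the oxidiser | the north bank: the ammonia bottle, the base flask, the catalyst vial, the chlorine cylinder, the reducing agent, the solvent jar]
13. Courier goes to the north bank with the acid flask and the oxidiser.  [the south bank: — | the north bank: the acid flask, the ammonia bottle, the base flask, the catalyst vial, the chlorine cylinder, the oxidiser, the reducing agent, the solvent jar]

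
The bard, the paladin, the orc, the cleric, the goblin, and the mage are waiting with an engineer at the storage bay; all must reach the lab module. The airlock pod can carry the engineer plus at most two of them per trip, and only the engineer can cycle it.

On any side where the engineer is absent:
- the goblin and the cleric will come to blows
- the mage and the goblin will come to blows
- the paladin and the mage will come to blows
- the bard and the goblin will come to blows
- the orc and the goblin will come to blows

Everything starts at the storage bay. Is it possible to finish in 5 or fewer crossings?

No

Counting alone: the engineer can take at most 2 across per trip to the lab module, so moving all 6 needs at least 3 loaded trips out, with a return between consecutive ones — at least 5 crossings.
The safety rule pushes this higher. Following every safe sequence of crossings, the most of the 6 that can be at the lab module as the airlock pod arrives there on crossing 5 is 5 — never all 6.
So the move cannot be finished within 5 crossings. (The shortest complete plan takes 7:)
1. Engineer goes to the lab module with the goblin and the paladin.
2. Engineer goes back to the storage bay alone.
3. Engineer goes to the lab module with the bard and the orc.
4. Engineer goes back to the storage bay with the goblin.
5. Engineer goes to the lab module with the cleric and the goblin.
6. Engineer goes back to the storage bay with the goblin.
7. Engineer goes to the lab module with the goblin and the mage.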